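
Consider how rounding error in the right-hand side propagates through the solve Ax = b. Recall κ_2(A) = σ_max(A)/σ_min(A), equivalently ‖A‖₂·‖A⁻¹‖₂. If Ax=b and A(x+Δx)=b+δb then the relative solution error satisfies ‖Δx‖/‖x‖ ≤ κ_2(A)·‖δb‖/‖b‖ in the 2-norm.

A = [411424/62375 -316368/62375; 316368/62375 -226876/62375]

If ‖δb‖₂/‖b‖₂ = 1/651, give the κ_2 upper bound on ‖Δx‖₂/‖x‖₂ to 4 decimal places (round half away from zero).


M = AᵀA = [10774336768/155625625 -8077507776/155625625; -8077507776/155625625 6062457232/155625625]. tr(M)=134694352/1245005, det(M)=467943424/155625625
char-poly roots: 2704/25 and 173056/6225025
σ_max=√(2704/25)=(52/5), σ_min=√(173056/6225025)=(416/2495) → κ = 62.3750
κ_2(A)·‖δb‖/‖b‖ = 0.0958

0.0958


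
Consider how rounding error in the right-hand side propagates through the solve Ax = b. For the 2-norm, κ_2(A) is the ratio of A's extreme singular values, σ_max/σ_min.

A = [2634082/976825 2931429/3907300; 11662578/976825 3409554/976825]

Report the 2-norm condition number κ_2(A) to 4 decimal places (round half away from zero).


357.3750

M = AᵀA = [85041114568/567630625 49606895373/1135261250; 49606895373/1135261250 115760982537/9082090000]. tr(M)=2362270105/14531344, det(M)=751689/3632836
λ_max, λ_min = (2362270105/14531344 ± √5580145280153670769/211159958446336)/2 = 2601/16, 1156/908209
so κ_2 = √((2601/16) / (1156/908209)) = 357.3750


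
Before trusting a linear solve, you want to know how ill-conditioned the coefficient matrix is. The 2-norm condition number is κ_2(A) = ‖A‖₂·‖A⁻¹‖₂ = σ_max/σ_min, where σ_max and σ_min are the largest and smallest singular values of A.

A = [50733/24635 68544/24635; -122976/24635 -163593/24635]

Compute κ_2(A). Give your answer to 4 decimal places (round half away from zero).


379.0000

AᵀA = [20943117/718205 27923616/718205; 27923616/718205 37231893/718205]; tr = 11635002/143641, det = 6561/143641
eigenvalues of AᵀA: λ = (tr ± √(tr²−4·det))/2 = 81, 81/143641
κ_2(A) = √(λ_max/λ_min) = √(81 / (81/143641)) = 379.0000


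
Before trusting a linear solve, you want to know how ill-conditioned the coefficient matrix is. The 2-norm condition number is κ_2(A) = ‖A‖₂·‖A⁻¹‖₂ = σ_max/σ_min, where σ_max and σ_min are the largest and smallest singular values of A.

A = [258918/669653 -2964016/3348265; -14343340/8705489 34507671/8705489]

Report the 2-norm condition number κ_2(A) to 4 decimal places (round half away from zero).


261.3280

AᵀA = [129126064276/45083604241 -1549359403812/225418021205; -1549359403812/225418021205 18592632361369/1127090106025]; tr = 129117064901/6669172225, det = 1464100/266766889
eigenvalues of AᵀA: λ = (tr ± √(tr²−4·det))/2 = 484/25, 75625/266766889
σ_max=√(484/25)=(22/5), σ_min=√(75625/266766889)=(275/16333) → κ = 261.3280


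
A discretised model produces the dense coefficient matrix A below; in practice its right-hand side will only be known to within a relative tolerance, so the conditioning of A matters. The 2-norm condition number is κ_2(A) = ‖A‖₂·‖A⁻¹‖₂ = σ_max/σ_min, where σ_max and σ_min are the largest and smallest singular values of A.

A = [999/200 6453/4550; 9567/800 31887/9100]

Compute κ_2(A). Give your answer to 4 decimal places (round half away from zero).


336.0000

form AᵀA = [21499101/128000 5486697/112000; 5486697/112000 1400409/98000] with trace 9144657/50176 and determinant 59049/200704
solving λ² − 9144657/50176·λ + 59049/200704 = 0 gives λ = 729/4, 81/50176
σ_max=√(729/4)=(27/2), σ_min=√(81/50176)=(9/224) → κ = 336.0000


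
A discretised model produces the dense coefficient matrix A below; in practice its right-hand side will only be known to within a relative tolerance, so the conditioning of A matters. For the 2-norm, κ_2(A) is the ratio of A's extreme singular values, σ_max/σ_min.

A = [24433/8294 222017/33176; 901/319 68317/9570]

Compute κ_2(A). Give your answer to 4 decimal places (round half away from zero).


52.8000

M = AᵀA = [1362365/81796 195705839/4907760; 195705839/4907760 28193508841/294465600]. tr(M)=195846289/1742400, det(M)=7890481/1742400
solving λ² − 195846289/1742400·λ + 7890481/1742400 = 0 gives λ = 2809/25, 2809/69696
so κ_2 = √((2809/25) / (2809/69696)) = 52.8000


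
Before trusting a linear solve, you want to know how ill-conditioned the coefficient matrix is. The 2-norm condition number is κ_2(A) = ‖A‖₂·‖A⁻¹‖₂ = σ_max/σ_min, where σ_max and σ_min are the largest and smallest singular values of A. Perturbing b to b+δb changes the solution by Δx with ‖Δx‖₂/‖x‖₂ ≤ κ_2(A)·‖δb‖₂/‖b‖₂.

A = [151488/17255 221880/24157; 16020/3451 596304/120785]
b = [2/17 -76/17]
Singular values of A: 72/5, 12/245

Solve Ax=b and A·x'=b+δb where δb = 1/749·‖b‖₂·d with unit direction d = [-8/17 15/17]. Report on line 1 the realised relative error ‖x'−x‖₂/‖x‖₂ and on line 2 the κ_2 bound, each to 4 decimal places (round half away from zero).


0.0015
0.3925

σ_max = 72/5, σ_min = 12/245
κ = σ_max/σ_min = (72/5)/(12/245) = 294.0000
worst-case relative error ≤ 294.0000 × 1/749 = 0.3925
solve Ax = b  →  x = [59.0421 -56.4224]
‖b‖₂ = 4.4721 and ‖x‖₂ = 81.6668
δb = ε·‖b‖·d = [-0.0028 0.0053]; solving A·Δx = δb gives ‖Δx‖ = 0.1219
realised ‖Δx‖/‖x‖ = 0.0015
so the bound overstates the realised error by a factor of ≈ 262.9620 (computed from the unrounded values)


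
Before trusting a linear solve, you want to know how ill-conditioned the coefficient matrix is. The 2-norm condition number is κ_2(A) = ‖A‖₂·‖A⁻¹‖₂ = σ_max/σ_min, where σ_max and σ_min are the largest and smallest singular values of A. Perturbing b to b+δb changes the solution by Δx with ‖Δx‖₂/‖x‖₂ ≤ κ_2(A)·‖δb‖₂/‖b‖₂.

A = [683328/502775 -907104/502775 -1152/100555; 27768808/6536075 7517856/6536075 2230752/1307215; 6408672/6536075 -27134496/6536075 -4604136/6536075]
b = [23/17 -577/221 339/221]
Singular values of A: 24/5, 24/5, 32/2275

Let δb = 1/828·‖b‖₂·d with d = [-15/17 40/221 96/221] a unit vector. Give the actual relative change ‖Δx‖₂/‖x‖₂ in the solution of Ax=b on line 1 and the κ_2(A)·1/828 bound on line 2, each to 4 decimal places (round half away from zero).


σ_max = 24/5, σ_min = 32/2275
κ = σ_max/σ_min = (24/5)/(32/2275) = 341.2500
κ_2(A)·‖δb‖/‖b‖ = 0.4121
solve Ax = b  →  x = [21.5385 15.8934 -65.8654]
2-norm of b is 3.3166; of x, 71.0968
re-solving with b+δb shifts x by Δx of norm 0.2848
dividing the unrounded norms, ‖Δx‖/‖x‖ = 0.0040
realised/bound (from unrounded values) ≈ 0.0097

0.0040
0.4121


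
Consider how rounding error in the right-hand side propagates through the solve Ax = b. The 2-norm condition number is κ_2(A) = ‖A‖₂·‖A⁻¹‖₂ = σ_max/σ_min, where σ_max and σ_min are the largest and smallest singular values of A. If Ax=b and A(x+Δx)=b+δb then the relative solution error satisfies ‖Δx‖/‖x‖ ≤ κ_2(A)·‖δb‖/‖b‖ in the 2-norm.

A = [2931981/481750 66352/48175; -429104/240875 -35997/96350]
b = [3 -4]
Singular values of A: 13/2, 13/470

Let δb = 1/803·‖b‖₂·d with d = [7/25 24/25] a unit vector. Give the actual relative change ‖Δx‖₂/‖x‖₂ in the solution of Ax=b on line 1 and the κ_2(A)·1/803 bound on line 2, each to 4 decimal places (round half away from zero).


σ_max = 13/2, σ_min = 13/470
κ_2(A) = (13/2) / (13/470) = 235.0000
κ_2(A)·‖δb‖/‖b‖ = 0.2927
solve Ax = b  →  x = [24.4090 -105.6811]
2-norm of b is 5.0000; of x, 108.4633
re-solving with b+δb shifts x by Δx of norm 0.2251
dividing the unrounded norms, ‖Δx‖/‖x‖ = 0.0021
so the bound overstates the realised error by a factor of ≈ 141.0023 (computed from the unrounded values)

0.0021
0.2927


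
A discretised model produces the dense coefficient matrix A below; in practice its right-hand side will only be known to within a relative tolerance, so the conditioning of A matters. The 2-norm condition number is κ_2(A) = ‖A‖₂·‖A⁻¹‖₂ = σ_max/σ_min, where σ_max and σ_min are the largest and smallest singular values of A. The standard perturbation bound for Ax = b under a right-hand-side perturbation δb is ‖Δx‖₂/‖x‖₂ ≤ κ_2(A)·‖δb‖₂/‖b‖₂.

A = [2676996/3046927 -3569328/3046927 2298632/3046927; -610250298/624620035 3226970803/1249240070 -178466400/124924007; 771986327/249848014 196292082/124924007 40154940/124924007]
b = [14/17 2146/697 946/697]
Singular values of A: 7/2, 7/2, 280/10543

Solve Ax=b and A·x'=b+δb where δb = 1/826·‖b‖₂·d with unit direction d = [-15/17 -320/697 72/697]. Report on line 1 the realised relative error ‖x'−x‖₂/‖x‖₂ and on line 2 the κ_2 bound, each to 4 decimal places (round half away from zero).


0.0021
0.1595

from the listed singular values, σ₁ = 7/2, σ_n = 280/10543
condition number: (7/2) ÷ (280/10543) = 131.7875
κ_2(A)·‖δb‖/‖b‖ = 0.1595
solve Ax = b  →  x = [21.4178 -27.6047 -66.7164]
‖b‖₂ = 3.4641 and ‖x‖₂ = 75.3115
δb = ε·‖b‖·d = [-0.0037 -0.0019 0.0004]; solving A·Δx = δb gives ‖Δx‖ = 0.1579
relative error = 0.0021
tightness: 0.0021 against a bound of 0.1595 (unrounded ratio ≈ 0.0131)


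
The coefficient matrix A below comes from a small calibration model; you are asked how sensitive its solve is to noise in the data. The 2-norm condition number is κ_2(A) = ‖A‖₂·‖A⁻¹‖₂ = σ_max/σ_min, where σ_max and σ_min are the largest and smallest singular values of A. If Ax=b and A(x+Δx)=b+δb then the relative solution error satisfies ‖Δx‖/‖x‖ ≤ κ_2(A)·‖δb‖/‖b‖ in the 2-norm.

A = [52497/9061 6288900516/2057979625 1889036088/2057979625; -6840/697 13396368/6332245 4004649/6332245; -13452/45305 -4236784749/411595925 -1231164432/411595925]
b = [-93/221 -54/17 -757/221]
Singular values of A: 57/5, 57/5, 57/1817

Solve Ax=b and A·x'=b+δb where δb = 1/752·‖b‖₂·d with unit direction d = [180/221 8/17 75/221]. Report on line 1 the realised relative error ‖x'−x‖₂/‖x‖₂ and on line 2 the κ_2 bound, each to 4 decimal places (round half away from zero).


from the listed singular values, σ₁ = 57/5, σ_n = 57/1817
κ = σ_max/σ_min = (57/5)/(57/1817) = 363.4000
bound on ‖Δx‖/‖x‖: κ·ε = 363.4000·1/752 = 0.4832
solve Ax = b  →  x = [0.2289 26.9863 -91.7452]
2-norm of b is 4.6904; of x, 95.6321
with δb = [0.0051 0.0029 0.0021], A·Δx = δb → ‖Δx‖ = 0.1988
relative error = 0.0021
tightness: 0.0021 against a bound of 0.4832 (unrounded ratio ≈ 0.0043)

0.0021
0.4832


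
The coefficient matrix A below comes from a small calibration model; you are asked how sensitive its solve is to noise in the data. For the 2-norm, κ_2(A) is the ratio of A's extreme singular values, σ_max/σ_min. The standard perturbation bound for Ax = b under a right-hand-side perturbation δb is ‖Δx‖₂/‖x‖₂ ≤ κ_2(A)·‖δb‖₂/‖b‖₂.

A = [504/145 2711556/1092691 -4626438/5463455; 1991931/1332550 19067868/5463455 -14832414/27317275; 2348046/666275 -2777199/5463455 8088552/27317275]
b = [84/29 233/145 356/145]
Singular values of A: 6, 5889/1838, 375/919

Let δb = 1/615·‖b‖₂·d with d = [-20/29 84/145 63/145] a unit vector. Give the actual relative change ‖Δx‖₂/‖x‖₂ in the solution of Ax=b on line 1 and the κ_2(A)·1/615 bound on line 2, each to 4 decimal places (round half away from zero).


from the listed singular values, σ₁ = 6, σ_n = 375/919
κ = σ_max/σ_min = 6/(375/919) = 14.7040
perturbation bound = 14.7040·1/615 = 0.0239
solve Ax = b  →  x = [0.7206 0.1466 -0.0330]
‖b‖ = 4.1231, ‖x‖ = 0.7361
Δx = A⁻¹·δb where δb = 1/615·4.1231·d; ‖Δx‖ = 0.0164
relative error = 0.0223
tightness: 0.0223 against a bound of 0.0239 (unrounded ratio ≈ 0.9335)

0.0223
0.0239


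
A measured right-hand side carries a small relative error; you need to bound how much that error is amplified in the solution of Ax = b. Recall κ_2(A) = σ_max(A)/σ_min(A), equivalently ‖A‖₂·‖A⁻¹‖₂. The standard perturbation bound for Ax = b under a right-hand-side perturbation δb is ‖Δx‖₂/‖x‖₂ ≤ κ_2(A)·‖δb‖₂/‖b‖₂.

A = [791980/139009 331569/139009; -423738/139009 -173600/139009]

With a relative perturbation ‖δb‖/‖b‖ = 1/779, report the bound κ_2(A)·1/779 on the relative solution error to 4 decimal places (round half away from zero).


0.4037

AᵀA = [2791647796/66863329 1163172780/66863329; 1163172780/66863329 484688449/66863329]; tr = 19386605/395641, det = 9604/395641
char-poly roots: 49 and 196/395641
σ_max=√49=7, σ_min=√(196/395641)=(14/629) → κ = 314.5000
perturbation bound = 314.5000·1/779 = 0.4037


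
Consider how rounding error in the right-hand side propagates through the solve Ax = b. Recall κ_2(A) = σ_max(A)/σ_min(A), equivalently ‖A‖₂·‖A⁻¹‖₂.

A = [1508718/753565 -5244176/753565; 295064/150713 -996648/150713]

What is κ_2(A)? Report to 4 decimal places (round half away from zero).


259.8500

M = AᵀA = [5294648164/675220225 -18149650848/675220225; -18149650848/675220225 62228374336/675220225]. tr(M)=2700920900/27008809, det(M)=4000000/27008809
eigenvalues of AᵀA: λ = (tr ± √(tr²−4·det))/2 = 100, 40000/27008809
κ_2(A) = √(λ_max/λ_min) = √(100 / (40000/27008809)) = 259.8500


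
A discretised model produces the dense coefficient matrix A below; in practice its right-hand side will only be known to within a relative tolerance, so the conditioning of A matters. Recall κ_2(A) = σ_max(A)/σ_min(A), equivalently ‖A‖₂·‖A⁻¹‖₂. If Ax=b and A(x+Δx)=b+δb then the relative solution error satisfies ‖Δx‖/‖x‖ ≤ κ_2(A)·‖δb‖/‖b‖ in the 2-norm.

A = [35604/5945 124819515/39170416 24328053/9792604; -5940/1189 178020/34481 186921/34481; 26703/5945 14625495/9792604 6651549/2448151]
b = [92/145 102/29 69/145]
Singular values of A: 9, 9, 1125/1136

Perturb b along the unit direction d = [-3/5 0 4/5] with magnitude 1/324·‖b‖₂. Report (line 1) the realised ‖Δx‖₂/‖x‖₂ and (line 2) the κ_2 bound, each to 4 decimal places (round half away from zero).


0.0280
0.0280

from the listed singular values, σ₁ = 9, σ_n = 1125/1136
κ_2(A) = 9 / (1125/1136) = 9.0880
perturbation bound = 9.0880·1/324 = 0.0280
solve Ax = b  →  x = [-0.1436 0.2579 0.2708]
‖b‖₂ = 3.6056 and ‖x‖₂ = 0.4006
Δx = A⁻¹·δb where δb = 1/324·3.6056·d; ‖Δx‖ = 0.0112
realised ‖Δx‖/‖x‖ = 0.0280
so the bound is sharp here: realised error equals the bound


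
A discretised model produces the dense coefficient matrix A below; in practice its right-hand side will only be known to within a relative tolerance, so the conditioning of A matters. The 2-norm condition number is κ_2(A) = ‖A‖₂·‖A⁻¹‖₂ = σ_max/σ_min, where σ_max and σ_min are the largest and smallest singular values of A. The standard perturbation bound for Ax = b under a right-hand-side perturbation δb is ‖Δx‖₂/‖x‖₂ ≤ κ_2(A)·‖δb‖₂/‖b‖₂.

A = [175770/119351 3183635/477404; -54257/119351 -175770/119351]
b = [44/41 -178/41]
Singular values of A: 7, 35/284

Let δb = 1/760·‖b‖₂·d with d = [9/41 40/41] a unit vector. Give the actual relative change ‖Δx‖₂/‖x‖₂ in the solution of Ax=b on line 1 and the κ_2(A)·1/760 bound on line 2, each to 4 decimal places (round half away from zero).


0.0015
0.0747

largest singular value 7, smallest 35/284
condition number: 7 ÷ (35/284) = 56.8000
worst-case relative error ≤ 56.8000 × 1/760 = 0.0747
solve Ax = b  →  x = [31.7282 -6.8460]
‖b‖₂ = 4.4721 and ‖x‖₂ = 32.4584
with δb = [0.0013 0.0057], A·Δx = δb → ‖Δx‖ = 0.0477
relative error = 0.0015
tightness: 0.0015 against a bound of 0.0747 (unrounded ratio ≈ 0.0197)


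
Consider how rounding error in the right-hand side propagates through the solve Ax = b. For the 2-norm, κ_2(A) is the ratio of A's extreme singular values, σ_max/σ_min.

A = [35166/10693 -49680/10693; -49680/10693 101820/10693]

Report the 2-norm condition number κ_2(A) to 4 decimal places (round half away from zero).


M = AᵀA = [12819204/395641 -23548320/395641; -23548320/395641 44413200/395641]. tr(M)=198036/1369, det(M)=129600/1369
λ_max, λ_min = (198036/1369 ± √38508567696/1874161)/2 = 144, 900/1369
σ_max=√144=12, σ_min=√(900/1369)=(30/37) → κ = 14.8000

14.8000


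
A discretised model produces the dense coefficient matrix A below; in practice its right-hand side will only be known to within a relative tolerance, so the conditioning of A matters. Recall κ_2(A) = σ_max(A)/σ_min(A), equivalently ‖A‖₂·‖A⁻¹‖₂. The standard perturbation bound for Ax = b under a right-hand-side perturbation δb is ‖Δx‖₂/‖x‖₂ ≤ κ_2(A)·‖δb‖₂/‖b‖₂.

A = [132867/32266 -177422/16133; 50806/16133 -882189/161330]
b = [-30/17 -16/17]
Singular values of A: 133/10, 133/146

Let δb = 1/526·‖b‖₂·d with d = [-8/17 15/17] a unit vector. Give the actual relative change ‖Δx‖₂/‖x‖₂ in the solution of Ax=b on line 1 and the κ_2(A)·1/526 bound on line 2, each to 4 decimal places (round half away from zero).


from the listed singular values, σ₁ = 133/10, σ_n = 133/146
condition number: (133/10) ÷ (133/146) = 14.6000
κ_2(A)·‖δb‖/‖b‖ = 0.0278
solve Ax = b  →  x = [-0.0578 0.1388]
2-norm of b is 2.0000; of x, 0.1504
Δx = A⁻¹·δb where δb = 1/526·2.0000·d; ‖Δx‖ = 0.0042
relative error = 0.0278
realised/bound = 1 exactly: the bound is attained for this b and d

0.0278
0.0278


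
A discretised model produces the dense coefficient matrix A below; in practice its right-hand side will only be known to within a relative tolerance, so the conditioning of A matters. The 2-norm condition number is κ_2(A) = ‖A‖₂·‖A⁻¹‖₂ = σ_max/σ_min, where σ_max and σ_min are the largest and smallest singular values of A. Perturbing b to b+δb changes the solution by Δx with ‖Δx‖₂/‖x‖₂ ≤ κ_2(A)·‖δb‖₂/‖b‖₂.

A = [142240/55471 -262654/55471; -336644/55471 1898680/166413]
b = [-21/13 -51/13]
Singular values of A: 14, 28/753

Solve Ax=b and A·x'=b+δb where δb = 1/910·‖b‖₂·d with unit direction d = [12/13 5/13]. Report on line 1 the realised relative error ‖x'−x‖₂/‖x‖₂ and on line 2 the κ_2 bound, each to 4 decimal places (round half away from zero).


0.0016
0.4137

largest singular value 14, smallest 28/753
κ = σ_max/σ_min = 14/(28/753) = 376.5000
κ_2(A)·‖δb‖/‖b‖ = 0.4137
solve Ax = b  →  x = [-71.0861 -38.1555]
2-norm of b is 4.2426; of x, 80.6789
with δb = [0.0043 0.0018], A·Δx = δb → ‖Δx‖ = 0.1254
realised ‖Δx‖/‖x‖ = 0.0016
realised/bound (from unrounded values) ≈ 0.0038


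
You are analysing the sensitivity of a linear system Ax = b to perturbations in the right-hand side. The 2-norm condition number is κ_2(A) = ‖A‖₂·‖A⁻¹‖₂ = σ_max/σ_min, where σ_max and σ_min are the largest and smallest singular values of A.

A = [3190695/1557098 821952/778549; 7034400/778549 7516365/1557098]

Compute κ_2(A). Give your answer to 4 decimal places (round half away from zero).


M = AᵀA = [123802301025/1442328484 16506756720/360582121; 16506756720/360582121 35216039961/1442328484]. tr(M)=275118237/2495378, det(M)=2480625/19963024
solving λ² − 275118237/2495378·λ + 2480625/19963024 = 0 gives λ = 441/4, 5625/4990756
so κ_2 = √((441/4) / (5625/4990756)) = 312.7600

312.7600


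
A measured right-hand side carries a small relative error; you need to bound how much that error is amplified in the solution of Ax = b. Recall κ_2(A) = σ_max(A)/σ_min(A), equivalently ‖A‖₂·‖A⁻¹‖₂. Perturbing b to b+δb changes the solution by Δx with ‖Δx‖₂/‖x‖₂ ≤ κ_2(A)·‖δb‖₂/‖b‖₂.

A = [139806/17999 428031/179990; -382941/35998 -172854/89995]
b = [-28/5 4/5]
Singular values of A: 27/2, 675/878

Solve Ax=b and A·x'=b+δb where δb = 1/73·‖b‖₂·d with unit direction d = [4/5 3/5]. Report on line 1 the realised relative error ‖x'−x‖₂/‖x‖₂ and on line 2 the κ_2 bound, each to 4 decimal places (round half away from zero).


from the listed singular values, σ₁ = 27/2, σ_n = 675/878
κ_2(A) = (27/2) / (675/878) = 17.5600
worst-case relative error ≤ 17.5600 × 1/73 = 0.2405
solve Ax = b  →  x = [0.8530 -5.1411]
‖b‖₂ = 5.6569 and ‖x‖₂ = 5.2114
with δb = [0.0620 0.0465], A·Δx = δb → ‖Δx‖ = 0.1008
realised ‖Δx‖/‖x‖ = 0.0193
tightness: 0.0193 against a bound of 0.2405 (unrounded ratio ≈ 0.0804)

0.0193
0.2405


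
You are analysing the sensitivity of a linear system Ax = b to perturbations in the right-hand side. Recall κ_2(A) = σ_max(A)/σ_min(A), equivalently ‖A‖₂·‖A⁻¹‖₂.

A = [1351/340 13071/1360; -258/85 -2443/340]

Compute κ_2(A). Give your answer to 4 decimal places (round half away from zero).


272.0000

M = AᵀA = [115609/4624 1109745/18496; 1109745/18496 10653721/73984]. tr(M)=12503465/73984, det(M)=28561/73984
λ_max, λ_min = (12503465/73984 ± √156328184778129/5473632256)/2 = 169, 169/73984
σ_max=√169=13, σ_min=√(169/73984)=(13/272) → κ = 272.0000


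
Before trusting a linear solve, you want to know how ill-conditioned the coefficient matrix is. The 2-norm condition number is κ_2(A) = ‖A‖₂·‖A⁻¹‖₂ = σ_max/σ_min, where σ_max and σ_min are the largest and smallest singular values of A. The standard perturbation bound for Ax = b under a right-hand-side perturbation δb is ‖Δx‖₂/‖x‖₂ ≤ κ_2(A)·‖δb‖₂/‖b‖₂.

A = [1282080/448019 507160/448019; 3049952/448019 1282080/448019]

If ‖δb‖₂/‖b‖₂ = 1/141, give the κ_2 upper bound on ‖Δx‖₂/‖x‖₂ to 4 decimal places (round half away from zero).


form AᵀA = [64768854016/1187698369 26985219840/1187698369; 26985219840/1187698369 11248168000/1187698369] with trace 449804864/7027801 and determinant 1638400/7027801
char-poly roots: 64 and 25600/7027801
κ_2(A) = √(λ_max/λ_min) = √(64 / (25600/7027801)) = 132.5500
κ_2(A)·‖δb‖/‖b‖ = 0.9401

0.9401


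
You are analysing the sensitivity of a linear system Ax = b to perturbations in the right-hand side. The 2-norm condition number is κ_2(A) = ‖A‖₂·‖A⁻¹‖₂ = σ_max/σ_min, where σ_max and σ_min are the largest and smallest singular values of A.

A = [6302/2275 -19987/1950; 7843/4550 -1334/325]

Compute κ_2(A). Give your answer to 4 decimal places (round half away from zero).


AᵀA = [260797/24500 -93104/2625; -93104/2625 548573/4500]; tr = 116909/882, det = 279841/7056
eigenvalues of AᵀA: λ = (tr ± √(tr²−4·det))/2 = 529/4, 529/1764
σ_max=√(529/4)=(23/2), σ_min=√(529/1764)=(23/42) → κ = 21.0000

21.0000


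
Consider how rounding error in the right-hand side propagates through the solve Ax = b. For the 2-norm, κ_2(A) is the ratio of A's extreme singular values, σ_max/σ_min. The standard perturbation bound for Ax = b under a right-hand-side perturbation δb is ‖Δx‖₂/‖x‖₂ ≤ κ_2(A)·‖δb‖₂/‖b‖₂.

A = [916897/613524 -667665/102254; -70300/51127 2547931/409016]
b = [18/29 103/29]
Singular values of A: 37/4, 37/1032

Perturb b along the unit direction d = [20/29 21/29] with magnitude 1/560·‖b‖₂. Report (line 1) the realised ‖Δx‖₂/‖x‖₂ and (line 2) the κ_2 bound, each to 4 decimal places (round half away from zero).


largest singular value 37/4, smallest 37/1032
condition number: (37/4) ÷ (37/1032) = 258.0000
bound on ‖Δx‖/‖x‖: κ·ε = 258.0000·1/560 = 0.4607
solve Ax = b  →  x = [81.5873 18.5788]
2-norm of b is 3.6056; of x, 83.6760
δb = ε·‖b‖·d = [0.0044 0.0047]; solving A·Δx = δb gives ‖Δx‖ = 0.1796
dividing the unrounded norms, ‖Δx‖/‖x‖ = 0.0021
tightness: 0.0021 against a bound of 0.4607 (unrounded ratio ≈ 0.0047)

0.0021
0.4607


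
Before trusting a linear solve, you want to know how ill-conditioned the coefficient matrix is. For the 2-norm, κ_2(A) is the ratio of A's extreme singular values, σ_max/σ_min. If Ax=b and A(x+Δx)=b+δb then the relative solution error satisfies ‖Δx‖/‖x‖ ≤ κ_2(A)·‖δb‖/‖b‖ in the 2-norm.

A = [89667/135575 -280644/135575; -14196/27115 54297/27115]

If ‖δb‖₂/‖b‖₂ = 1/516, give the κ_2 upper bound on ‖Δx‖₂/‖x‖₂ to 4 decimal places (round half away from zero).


0.0725

M = AᵀA = [15550929/21855625 -52835328/21855625; -52835328/21855625 181290321/21855625]. tr(M)=314946/34969, det(M)=2025/34969
λ_max, λ_min = (314946/34969 ± √98907734016/1222830961)/2 = 9, 225/34969
so κ_2 = √(9 / (225/34969)) = 37.4000
perturbation bound = 37.4000·1/516 = 0.0725


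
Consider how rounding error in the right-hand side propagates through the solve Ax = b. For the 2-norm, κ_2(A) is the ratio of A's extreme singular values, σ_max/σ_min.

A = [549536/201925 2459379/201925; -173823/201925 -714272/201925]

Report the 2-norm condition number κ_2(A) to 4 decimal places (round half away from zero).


197.0000

AᵀA = [531526801/65237929 2361078720/65237929; 2361078720/65237929 10493967289/65237929]; tr = 6558890/38809, det = 28561/38809
eigenvalues of AᵀA: λ = (tr ± √(tr²−4·det))/2 = 169, 169/38809
κ = σ_max/σ_min = 13/(13/197) = 197.0000


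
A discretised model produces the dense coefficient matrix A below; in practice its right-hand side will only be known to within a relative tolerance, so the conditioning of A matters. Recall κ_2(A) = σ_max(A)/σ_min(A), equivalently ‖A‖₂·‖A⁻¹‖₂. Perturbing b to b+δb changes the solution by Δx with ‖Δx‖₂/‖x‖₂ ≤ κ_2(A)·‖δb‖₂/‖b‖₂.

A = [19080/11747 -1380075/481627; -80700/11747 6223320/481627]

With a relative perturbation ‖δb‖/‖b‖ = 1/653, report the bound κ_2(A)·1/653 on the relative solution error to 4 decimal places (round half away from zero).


M = AᵀA = [6876536400/137992009 -12891555000/137992009; -12891555000/137992009 24172706025/137992009]. tr(M)=107436825/477481, det(M)=810000/477481
char-poly roots: 225 and 3600/477481
κ = σ_max/σ_min = 15/(60/691) = 172.7500
perturbation bound = 172.7500·1/653 = 0.2645

0.2645


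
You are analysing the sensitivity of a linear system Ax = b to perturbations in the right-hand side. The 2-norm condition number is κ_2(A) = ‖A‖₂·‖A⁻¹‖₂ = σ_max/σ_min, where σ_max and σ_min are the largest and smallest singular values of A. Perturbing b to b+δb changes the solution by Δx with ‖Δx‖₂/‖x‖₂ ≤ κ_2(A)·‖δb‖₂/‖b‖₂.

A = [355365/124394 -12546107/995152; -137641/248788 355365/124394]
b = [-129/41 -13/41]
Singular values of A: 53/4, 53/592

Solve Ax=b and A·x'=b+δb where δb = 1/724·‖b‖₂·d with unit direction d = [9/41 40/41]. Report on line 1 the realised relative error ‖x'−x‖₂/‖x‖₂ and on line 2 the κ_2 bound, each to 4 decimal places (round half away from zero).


largest singular value 53/4, smallest 53/592
κ = σ_max/σ_min = (53/4)/(53/592) = 148.0000
worst-case relative error ≤ 148.0000 × 1/724 = 0.2044
solve Ax = b  →  x = [-10.9471 -2.2310]
‖b‖ = 3.1623, ‖x‖ = 11.1721
Δx = A⁻¹·δb where δb = 1/724·3.1623·d; ‖Δx‖ = 0.0488
dividing the unrounded norms, ‖Δx‖/‖x‖ = 0.0044
tightness: 0.0044 against a bound of 0.2044 (unrounded ratio ≈ 0.0214)

0.0044
0.2044


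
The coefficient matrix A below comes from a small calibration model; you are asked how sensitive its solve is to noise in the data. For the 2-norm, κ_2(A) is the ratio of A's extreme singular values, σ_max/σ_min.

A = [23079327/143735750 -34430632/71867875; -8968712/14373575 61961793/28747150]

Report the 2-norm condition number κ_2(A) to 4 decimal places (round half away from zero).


AᵀA = [5101983836209/12290283062500 -4368700989072/3072570765625; -4368700989072/3072570765625 59918779580041/12290283062500]; tr = 52016610733/9832226450, det = 6996025/3146312464
λ_max, λ_min = (52016610733/9832226450 ± √676216990218206882916/24168169241019900625)/2 = 529/100, 330625/786578116
κ_2(A) = √(λ_max/λ_min) = √((529/100) / (330625/786578116)) = 112.1840

112.1840


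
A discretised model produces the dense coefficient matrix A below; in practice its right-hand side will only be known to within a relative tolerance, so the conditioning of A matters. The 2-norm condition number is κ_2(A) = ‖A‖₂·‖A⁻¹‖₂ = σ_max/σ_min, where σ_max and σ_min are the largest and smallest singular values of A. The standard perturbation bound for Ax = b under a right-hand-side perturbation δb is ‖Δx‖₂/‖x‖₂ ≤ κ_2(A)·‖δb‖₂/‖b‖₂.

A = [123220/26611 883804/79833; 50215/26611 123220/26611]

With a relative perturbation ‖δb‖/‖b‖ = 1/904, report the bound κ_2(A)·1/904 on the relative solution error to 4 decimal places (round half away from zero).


M = AᵀA = [104761625/4190209 754229620/12570627; 754229620/12570627 5430520864/37711881]. tr(M)=6373375489/37711881, det(M)=11424400/37711881
solving λ² − 6373375489/37711881·λ + 11424400/37711881 = 0 gives λ = 169, 67600/37711881
κ = σ_max/σ_min = 13/(260/6141) = 307.0500
perturbation bound = 307.0500·1/904 = 0.3397

0.3397


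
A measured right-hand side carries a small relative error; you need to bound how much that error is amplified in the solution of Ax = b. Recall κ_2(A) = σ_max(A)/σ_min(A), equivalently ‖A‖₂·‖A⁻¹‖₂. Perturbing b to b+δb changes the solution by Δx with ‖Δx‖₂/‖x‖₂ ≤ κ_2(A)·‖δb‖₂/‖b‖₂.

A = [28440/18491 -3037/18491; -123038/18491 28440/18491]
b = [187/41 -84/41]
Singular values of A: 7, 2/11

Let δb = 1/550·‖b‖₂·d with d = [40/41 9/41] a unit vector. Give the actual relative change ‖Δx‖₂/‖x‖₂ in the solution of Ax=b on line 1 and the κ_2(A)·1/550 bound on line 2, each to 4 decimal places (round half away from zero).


σ_max = 7, σ_min = 2/11
condition number: 7 ÷ (2/11) = 38.5000
bound on ‖Δx‖/‖x‖: κ·ε = 38.5000·1/550 = 0.0700
solve Ax = b  →  x = [5.2474 21.3693]
‖b‖₂ = 5.0000 and ‖x‖₂ = 22.0042
δb = ε·‖b‖·d = [0.0089 0.0020]; solving A·Δx = δb gives ‖Δx‖ = 0.0500
relative error = 0.0023
tightness: 0.0023 against a bound of 0.0700 (unrounded ratio ≈ 0.0325)

0.0023
0.0700


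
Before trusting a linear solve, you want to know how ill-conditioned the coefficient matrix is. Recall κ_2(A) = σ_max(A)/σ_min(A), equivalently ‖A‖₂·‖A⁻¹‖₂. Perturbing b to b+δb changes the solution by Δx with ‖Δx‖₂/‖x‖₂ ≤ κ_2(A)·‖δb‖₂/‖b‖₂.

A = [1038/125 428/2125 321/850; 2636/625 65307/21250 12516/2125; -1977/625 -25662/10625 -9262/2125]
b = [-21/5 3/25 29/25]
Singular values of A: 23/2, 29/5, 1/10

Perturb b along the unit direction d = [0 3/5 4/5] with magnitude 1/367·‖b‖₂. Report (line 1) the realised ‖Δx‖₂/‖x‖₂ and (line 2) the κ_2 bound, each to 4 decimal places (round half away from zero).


0.0119
0.3134

σ_max = 23/2, σ_min = 1/10
κ_2(A) = (23/2) / (1/10) = 115.0000
perturbation bound = 115.0000·1/367 = 0.3134
solve Ax = b  →  x = [-0.5190 -8.7025 4.9329]
‖b‖ = 4.3589, ‖x‖ = 10.0168
Δx = A⁻¹·δb where δb = 1/367·4.3589·d; ‖Δx‖ = 0.1188
realised ‖Δx‖/‖x‖ = 0.0119
realised/bound (from unrounded values) ≈ 0.0378


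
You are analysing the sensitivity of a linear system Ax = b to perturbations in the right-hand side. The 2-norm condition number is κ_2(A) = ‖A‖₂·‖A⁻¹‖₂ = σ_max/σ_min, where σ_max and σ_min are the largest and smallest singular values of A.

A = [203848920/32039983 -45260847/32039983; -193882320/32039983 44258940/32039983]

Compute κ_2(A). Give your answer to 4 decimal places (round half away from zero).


336.8375

M = AᵀA = [94107890836800/1220642699929 -21174079366440/1220642699929; -21174079366440/1220642699929 4765039287849/1220642699929]. tr(M)=58817923929/726140809, det(M)=41990400/726140809
char-poly roots: 81 and 518400/726140809
κ_2(A) = √(λ_max/λ_min) = √(81 / (518400/726140809)) = 336.8375


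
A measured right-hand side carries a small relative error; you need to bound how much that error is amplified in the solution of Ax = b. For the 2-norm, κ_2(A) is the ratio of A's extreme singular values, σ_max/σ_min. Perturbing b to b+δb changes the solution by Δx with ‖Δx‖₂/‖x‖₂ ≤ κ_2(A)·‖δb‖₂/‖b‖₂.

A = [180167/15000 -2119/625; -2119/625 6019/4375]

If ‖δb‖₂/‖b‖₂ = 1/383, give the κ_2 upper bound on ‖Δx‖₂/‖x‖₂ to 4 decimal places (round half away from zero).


0.0877

AᵀA = [56074369/360000 -4765631/105000; -4765631/105000 409994/30625]; tr = 4774081/28224, det = 714025/28224
λ_max, λ_min = (4774081/28224 ± √22711238828161/796594176)/2 = 169, 4225/28224
σ_max=√169=13, σ_min=√(4225/28224)=(65/168) → κ = 33.6000
bound on ‖Δx‖/‖x‖: κ·ε = 33.6000·1/383 = 0.0877


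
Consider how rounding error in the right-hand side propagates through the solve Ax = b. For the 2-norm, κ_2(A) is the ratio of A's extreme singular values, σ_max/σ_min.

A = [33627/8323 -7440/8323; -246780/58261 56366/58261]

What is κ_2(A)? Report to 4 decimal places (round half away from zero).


294.0000

AᵀA = [138297681/4036081 -31116600/4036081; -31116600/4036081 7002916/4036081]; tr = 86437/2401, det = 36/2401
char-poly roots: 36 and 1/2401
σ_max=√36=6, σ_min=√(1/2401)=(1/49) → κ = 294.0000


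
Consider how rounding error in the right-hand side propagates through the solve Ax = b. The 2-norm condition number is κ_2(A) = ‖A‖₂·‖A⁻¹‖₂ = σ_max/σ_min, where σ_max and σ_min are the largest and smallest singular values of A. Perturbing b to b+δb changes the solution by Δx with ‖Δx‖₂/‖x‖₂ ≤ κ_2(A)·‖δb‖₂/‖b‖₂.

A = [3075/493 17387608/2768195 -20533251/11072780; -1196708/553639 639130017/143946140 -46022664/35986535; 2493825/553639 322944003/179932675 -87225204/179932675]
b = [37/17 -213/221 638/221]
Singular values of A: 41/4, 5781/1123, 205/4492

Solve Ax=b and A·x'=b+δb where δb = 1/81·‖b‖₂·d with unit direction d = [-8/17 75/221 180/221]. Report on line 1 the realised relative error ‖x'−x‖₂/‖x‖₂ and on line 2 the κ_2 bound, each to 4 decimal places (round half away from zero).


0.0462
2.7728

σ_max = 41/4, σ_min = 205/4492
condition number: (41/4) ÷ (205/4492) = 224.6000
bound on ‖Δx‖/‖x‖: κ·ε = 224.6000·1/81 = 2.7728
solve Ax = b  →  x = [0.4832 6.0817 21.0514]
2-norm of b is 3.7417; of x, 21.9176
δb = ε·‖b‖·d = [-0.0217 0.0157 0.0376]; solving A·Δx = δb gives ‖Δx‖ = 1.0122
dividing the unrounded norms, ‖Δx‖/‖x‖ = 0.0462
realised/bound (from unrounded values) ≈ 0.0167


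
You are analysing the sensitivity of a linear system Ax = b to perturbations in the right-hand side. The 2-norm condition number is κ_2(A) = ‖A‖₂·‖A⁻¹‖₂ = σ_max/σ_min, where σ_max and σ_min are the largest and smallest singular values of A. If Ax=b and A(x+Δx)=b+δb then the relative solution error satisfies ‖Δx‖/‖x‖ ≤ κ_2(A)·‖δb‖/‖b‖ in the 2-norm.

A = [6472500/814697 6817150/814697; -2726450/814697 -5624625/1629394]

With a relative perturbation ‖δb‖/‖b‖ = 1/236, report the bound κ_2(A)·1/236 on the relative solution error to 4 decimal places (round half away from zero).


1.1446

form AᵀA = [291874472500/3927403561 306459365625/3927403561; 306459365625/3927403561 1287162975625/15709614244] with trace 2918740625/18679684 and determinant 1562500/4669921
solving λ² − 2918740625/18679684·λ + 1562500/4669921 = 0 gives λ = 625/4, 10000/4669921
κ = σ_max/σ_min = (25/2)/(100/2161) = 270.1250
worst-case relative error ≤ 270.1250 × 1/236 = 1.1446


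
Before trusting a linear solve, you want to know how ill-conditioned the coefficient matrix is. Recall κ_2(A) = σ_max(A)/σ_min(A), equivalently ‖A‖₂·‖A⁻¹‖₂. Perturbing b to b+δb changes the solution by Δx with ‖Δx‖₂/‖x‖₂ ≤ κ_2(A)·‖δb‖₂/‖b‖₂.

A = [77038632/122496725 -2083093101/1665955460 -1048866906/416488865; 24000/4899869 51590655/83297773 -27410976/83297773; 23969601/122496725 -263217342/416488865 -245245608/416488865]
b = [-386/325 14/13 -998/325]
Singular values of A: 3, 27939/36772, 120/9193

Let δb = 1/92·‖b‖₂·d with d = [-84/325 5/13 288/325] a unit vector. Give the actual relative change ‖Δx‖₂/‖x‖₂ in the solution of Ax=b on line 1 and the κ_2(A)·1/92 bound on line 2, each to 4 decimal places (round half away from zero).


largest singular value 3, smallest 120/9193
κ_2(A) = 3 / (120/9193) = 229.8250
perturbation bound = 229.8250·1/92 = 2.4981
solve Ax = b  →  x = [-149.6260 -13.1986 -30.3410]
‖b‖ = 3.4641, ‖x‖ = 153.2407
Δx = A⁻¹·δb where δb = 1/92·3.4641·d; ‖Δx‖ = 2.8846
relative error = 0.0188
so the bound overstates the realised error by a factor of ≈ 132.7104 (computed from the unrounded values)

0.0188
2.4981


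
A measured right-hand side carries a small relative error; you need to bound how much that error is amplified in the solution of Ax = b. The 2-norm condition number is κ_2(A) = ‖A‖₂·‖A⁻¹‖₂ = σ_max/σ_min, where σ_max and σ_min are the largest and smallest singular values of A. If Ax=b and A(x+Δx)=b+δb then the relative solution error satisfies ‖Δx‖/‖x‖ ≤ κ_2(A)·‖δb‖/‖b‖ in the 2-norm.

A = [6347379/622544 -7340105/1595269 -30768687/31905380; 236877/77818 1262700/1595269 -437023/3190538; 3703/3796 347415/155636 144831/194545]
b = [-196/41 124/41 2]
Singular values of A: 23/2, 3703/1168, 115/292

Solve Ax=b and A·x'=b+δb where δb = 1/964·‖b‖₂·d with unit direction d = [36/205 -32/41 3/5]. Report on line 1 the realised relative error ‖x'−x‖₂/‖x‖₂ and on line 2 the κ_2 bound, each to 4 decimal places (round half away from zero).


from the listed singular values, σ₁ = 23/2, σ_n = 115/292
condition number: (23/2) ÷ (115/292) = 29.2000
κ_2(A)·‖δb‖/‖b‖ = 0.0303
solve Ax = b  →  x = [0.1642 2.3815 -4.6694]
2-norm of b is 6.0000; of x, 5.2442
re-solving with b+δb shifts x by Δx of norm 0.0158
relative error = 0.0030
tightness: 0.0030 against a bound of 0.0303 (unrounded ratio ≈ 0.0995)

0.0030
0.0303


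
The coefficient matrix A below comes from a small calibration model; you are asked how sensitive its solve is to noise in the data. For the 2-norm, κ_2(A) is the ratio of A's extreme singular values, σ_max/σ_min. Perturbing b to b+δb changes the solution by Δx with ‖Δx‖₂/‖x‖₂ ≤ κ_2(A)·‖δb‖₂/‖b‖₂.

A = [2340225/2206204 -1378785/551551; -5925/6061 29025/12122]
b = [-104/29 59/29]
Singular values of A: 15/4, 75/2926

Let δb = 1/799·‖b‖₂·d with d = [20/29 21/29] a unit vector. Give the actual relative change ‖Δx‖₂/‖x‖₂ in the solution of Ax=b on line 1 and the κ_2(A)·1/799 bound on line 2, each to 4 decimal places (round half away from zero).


0.0052
0.1831

from the listed singular values, σ₁ = 15/4, σ_n = 75/2926
κ = σ_max/σ_min = (15/4)/(75/2926) = 146.3000
worst-case relative error ≤ 146.3000 × 1/799 = 0.1831
solve Ax = b  →  x = [-36.4226 -14.0205]
‖b‖₂ = 4.1231 and ‖x‖₂ = 39.0279
δb = ε·‖b‖·d = [0.0036 0.0037]; solving A·Δx = δb gives ‖Δx‖ = 0.2013
relative error = 0.0052
so the bound overstates the realised error by a factor of ≈ 35.4962 (computed from the unrounded values)


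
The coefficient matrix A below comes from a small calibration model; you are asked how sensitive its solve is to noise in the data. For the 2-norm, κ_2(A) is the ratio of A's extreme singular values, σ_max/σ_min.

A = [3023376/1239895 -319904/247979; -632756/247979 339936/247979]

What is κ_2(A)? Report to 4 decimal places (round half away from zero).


314.3750

AᵀA = [22770875536/1827990025 -2428861824/365598005; -2428861824/365598005 259090432/73119601]; tr = 101204624/6325225, det = 16384/6325225
solving λ² − 101204624/6325225·λ + 16384/6325225 = 0 gives λ = 16, 1024/6325225
so κ_2 = √(16 / (1024/6325225)) = 314.3750
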